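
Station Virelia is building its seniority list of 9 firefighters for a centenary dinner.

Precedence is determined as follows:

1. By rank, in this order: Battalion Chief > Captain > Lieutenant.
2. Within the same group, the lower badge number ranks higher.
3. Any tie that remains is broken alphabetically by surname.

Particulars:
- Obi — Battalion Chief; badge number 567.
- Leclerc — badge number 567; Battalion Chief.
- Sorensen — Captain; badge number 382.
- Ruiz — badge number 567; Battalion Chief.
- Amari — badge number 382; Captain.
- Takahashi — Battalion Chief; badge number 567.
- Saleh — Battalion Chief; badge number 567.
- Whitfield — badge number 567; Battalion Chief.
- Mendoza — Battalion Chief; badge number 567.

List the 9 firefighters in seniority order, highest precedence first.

Leclerc, Mendoza, Obi, Ruiz, Saleh, Takahashi, Whitfield, Amari, Sorensen

By rank: Leclerc, Mendoza, Obi, Ruiz, Saleh, Takahashi and Whitfield (Battalion Chief); then Amari and Sorensen (Captain).
Leclerc, Mendoza, Obi, Ruiz, Saleh, Takahashi and Whitfield all have badge number 567, so the next rule applies.
Among Leclerc, Mendoza, Obi, Ruiz, Saleh, Takahashi and Whitfield, alphabetically by surname: Leclerc before Mendoza before Obi before Ruiz before Saleh before Takahashi before Whitfield.
Amari and Sorensen both have badge number 382, so the next rule applies.
Among Amari and Sorensen, alphabetically by surname: Amari before Sorensen.
Full order: Leclerc, Mendoza, Obi, Ruiz, Saleh, Takahashi, Whitfield, Amari, Sorensen.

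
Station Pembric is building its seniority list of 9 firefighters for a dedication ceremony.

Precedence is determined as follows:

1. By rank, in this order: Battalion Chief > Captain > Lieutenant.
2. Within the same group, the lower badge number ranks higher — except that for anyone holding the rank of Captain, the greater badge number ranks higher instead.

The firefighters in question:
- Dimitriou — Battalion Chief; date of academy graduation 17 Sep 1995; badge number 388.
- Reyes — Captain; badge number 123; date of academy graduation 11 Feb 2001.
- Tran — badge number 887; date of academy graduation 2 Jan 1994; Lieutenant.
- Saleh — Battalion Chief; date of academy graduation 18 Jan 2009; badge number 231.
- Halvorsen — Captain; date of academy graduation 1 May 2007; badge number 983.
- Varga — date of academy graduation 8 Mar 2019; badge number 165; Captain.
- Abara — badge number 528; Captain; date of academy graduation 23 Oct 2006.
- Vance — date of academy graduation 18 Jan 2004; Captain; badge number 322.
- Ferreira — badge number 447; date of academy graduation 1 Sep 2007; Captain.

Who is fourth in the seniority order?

Abara

By rank: Saleh and Dimitriou (Battalion Chief); then Halvorsen, Abara, Ferreira, Vance, Varga and Reyes (Captain); then Tran (Lieutenant).
Among Saleh and Dimitriou, by badge number (lower first): Saleh (231) before Dimitriou (388).
Among Halvorsen, Abara, Ferreira, Vance, Varga and Reyes, by badge number (higher first) (reversed rule for this group): Halvorsen (983) before Abara (528) before Ferreira (447) before Vance (322) before Varga (165) before Reyes (123).
Order: Saleh, Dimitriou, Halvorsen, Abara, Ferreira, Vance, Varga, Reyes, Tran.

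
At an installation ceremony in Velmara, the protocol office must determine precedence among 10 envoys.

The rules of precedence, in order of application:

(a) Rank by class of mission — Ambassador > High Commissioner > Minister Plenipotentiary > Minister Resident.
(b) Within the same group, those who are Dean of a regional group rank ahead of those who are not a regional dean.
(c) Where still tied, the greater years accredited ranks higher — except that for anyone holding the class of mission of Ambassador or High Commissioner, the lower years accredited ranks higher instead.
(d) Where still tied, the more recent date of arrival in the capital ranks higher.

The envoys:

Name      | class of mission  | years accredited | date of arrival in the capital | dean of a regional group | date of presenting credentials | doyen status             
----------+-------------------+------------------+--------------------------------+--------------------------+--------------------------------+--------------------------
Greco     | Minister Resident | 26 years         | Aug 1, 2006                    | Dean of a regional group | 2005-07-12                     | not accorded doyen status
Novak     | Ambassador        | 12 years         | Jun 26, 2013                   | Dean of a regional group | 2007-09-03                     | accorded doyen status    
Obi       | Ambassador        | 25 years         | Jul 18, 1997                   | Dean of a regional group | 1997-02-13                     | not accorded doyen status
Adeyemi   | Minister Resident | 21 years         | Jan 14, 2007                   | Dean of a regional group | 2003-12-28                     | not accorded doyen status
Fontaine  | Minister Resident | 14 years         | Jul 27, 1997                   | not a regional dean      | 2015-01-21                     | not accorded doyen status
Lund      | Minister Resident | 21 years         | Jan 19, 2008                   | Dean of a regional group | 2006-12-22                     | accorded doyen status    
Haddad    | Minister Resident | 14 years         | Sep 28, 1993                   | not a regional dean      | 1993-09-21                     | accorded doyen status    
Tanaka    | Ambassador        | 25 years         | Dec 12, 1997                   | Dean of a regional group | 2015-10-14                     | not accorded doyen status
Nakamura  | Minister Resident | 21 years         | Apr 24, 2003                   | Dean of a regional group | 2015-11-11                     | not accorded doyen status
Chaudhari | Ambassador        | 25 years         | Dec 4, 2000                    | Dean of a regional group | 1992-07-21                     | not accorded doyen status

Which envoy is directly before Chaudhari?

By class of mission: Novak, Chaudhari, Tanaka and Obi (Ambassador); then Greco, Lund, Adeyemi, Nakamura, Fontaine and Haddad (Minister Resident).
Novak, Chaudhari, Tanaka and Obi are each Dean of a regional group, so the next rule applies.
Among Novak, Chaudhari, Tanaka and Obi, by years accredited (lower first) (reversed rule for this group): Novak (12 years) before Chaudhari, Tanaka and Obi (25 years).
Among Chaudhari, Tanaka and Obi, by date of arrival in the capital (later first): Chaudhari (Dec 4, 2000) before Tanaka (Dec 12, 1997) before Obi (Jul 18, 1997).
Among Greco, Lund, Adeyemi, Nakamura, Fontaine and Haddad, Dean of a regional group before not a regional dean: Greco, Lund, Adeyemi and Nakamura (Dean of a regional group) before Fontaine and Haddad (not a regional dean).
Among Greco, Lund, Adeyemi and Nakamura, by years accredited (higher first): Greco (26 years) before Lund, Adeyemi and Nakamura (21 years).
Among Lund, Adeyemi and Nakamura, by date of arrival in the capital (later first): Lund (Jan 19, 2008) before Adeyemi (Jan 14, 2007) before Nakamura (Apr 24, 2003).
Fontaine and Haddad both have years accredited 14 years, so the next rule applies.
Among Fontaine and Haddad, by date of arrival in the capital (later first): Fontaine (Jul 27, 1997) before Haddad (Sep 28, 1993).
Order: Novak, Chaudhari, Tanaka, Obi, Greco, Lund, Adeyemi, Nakamura, Fontaine, Haddad.

Novak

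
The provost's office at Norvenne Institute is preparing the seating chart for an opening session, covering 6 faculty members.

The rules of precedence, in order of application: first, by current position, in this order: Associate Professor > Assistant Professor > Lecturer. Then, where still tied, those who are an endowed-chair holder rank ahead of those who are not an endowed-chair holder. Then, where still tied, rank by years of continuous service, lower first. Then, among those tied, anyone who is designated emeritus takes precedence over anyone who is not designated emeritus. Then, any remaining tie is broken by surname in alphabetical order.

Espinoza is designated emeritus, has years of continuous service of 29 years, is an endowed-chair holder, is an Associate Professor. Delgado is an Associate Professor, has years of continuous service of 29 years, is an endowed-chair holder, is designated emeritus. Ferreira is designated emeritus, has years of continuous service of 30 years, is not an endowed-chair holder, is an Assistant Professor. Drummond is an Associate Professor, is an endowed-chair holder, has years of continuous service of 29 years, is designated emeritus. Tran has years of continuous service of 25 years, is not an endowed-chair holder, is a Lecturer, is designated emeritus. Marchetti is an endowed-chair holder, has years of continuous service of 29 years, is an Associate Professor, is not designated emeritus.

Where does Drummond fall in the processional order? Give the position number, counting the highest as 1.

2

By current position: Delgado, Drummond, Espinoza and Marchetti (Associate Professor); then Ferreira (Assistant Professor); then Tran (Lecturer).
Delgado, Drummond, Espinoza and Marchetti are each an endowed-chair holder, so the next rule applies.
Delgado, Drummond, Espinoza and Marchetti all have years of continuous service 29 years, so the next rule applies.
Among Delgado, Drummond, Espinoza and Marchetti, designated emeritus before not designated emeritus: Delgado, Drummond and Espinoza (designated emeritus) before Marchetti (not designated emeritus).
Among Delgado, Drummond and Espinoza, alphabetically by surname: Delgado before Drummond before Espinoza.
Order: Delgado, Drummond, Espinoza, Marchetti, Ferreira, Tran. So position 2.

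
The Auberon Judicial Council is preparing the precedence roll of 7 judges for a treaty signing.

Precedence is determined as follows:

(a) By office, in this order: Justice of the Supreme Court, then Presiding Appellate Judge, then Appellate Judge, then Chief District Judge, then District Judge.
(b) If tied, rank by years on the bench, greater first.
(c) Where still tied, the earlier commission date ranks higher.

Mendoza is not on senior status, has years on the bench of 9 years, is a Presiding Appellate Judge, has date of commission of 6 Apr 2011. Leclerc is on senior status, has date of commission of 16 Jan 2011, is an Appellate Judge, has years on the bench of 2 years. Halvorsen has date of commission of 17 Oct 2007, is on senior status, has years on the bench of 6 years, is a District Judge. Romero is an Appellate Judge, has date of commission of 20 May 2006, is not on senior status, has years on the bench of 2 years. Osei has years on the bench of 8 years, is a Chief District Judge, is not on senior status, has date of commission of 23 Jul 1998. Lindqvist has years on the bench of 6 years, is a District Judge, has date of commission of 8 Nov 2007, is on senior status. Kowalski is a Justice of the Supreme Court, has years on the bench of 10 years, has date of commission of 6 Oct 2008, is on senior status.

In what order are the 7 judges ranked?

Kowalski, Mendoza, Romero, Leclerc, Osei, Halvorsen, Lindqvist

By office: Kowalski (Justice of the Supreme Court); then Mendoza (Presiding Appellate Judge); then Romero and Leclerc (Appellate Judge); then Osei (Chief District Judge); then Halvorsen and Lindqvist (District Judge).
Romero and Leclerc both have years on the bench 2 years, so the next rule applies.
Among Romero and Leclerc, by date of commission (earlier first): Romero (20 May 2006) before Leclerc (16 Jan 2011).
Halvorsen and Lindqvist both have years on the bench 6 years, so the next rule applies.
Among Halvorsen and Lindqvist, by date of commission (earlier first): Halvorsen (17 Oct 2007) before Lindqvist (8 Nov 2007).
Full order: Kowalski, Mendoza, Romero, Leclerc, Osei, Halvorsen, Lindqvist.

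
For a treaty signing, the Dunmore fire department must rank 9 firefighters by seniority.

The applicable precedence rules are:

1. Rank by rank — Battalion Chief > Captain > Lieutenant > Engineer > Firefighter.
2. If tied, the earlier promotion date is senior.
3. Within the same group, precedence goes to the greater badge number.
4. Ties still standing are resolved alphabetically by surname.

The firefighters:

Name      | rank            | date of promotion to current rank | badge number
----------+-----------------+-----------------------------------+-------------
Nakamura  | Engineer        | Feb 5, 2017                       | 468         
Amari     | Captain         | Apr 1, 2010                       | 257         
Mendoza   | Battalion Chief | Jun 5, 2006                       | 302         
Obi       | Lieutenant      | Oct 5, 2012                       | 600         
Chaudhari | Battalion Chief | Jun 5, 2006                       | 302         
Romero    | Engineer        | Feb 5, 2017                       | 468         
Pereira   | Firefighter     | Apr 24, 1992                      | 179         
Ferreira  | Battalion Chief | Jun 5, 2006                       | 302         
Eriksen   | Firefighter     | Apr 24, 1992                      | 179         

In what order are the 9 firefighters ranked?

Chaudhari, Ferreira, Mendoza, Amari, Obi, Nakamura, Romero, Eriksen, Pereira

By rank: Chaudhari, Ferreira and Mendoza (Battalion Chief); then Amari (Captain); then Obi (Lieutenant); then Nakamura and Romero (Engineer); then Eriksen and Pereira (Firefighter).
Chaudhari, Ferreira and Mendoza all have date of promotion to current rank Jun 5, 2006, so the next rule applies.
Chaudhari, Ferreira and Mendoza all have badge number 302, so the next rule applies.
Among Chaudhari, Ferreira and Mendoza, alphabetically by surname: Chaudhari before Ferreira before Mendoza.
Nakamura and Romero both have date of promotion to current rank Feb 5, 2017, so the next rule applies.
Nakamura and Romero both have badge number 468, so the next rule applies.
Among Nakamura and Romero, alphabetically by surname: Nakamura before Romero.
Eriksen and Pereira both have date of promotion to current rank Apr 24, 1992, so the next rule applies.
Eriksen and Pereira both have badge number 179, so the next rule applies.
Among Eriksen and Pereira, alphabetically by surname: Eriksen before Pereira.
Full order: Chaudhari, Ferreira, Mendoza, Amari, Obi, Nakamura, Romero, Eriksen, Pereira.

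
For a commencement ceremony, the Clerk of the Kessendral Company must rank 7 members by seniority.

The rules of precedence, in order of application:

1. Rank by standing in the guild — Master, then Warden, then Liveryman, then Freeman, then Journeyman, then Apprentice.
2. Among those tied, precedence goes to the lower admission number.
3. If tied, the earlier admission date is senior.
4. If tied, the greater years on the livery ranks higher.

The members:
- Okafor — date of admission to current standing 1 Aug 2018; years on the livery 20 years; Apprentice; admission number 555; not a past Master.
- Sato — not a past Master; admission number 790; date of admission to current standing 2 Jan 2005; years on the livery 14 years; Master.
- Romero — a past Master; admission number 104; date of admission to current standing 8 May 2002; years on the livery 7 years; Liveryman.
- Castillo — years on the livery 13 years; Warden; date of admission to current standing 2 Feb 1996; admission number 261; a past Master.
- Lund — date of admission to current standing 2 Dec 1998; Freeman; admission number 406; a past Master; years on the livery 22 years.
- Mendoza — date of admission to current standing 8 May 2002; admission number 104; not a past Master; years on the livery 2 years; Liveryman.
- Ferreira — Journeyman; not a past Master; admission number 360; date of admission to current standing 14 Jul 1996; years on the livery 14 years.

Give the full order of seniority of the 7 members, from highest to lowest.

By standing in the guild: Sato (Master); then Castillo (Warden); then Romero and Mendoza (Liveryman); then Lund (Freeman); then Ferreira (Journeyman); then Okafor (Apprentice).
Romero and Mendoza both have admission number 104, so the next rule applies.
Romero and Mendoza both have date of admission to current standing 8 May 2002, so the next rule applies.
Among Romero and Mendoza, by years on the livery (higher first): Romero (7 years) before Mendoza (2 years).
Full order: Sato, Castillo, Romero, Mendoza, Lund, Ferreira, Okafor.

Sato, Castillo, Romero, Mendoza, Lund, Ferreira, Okafor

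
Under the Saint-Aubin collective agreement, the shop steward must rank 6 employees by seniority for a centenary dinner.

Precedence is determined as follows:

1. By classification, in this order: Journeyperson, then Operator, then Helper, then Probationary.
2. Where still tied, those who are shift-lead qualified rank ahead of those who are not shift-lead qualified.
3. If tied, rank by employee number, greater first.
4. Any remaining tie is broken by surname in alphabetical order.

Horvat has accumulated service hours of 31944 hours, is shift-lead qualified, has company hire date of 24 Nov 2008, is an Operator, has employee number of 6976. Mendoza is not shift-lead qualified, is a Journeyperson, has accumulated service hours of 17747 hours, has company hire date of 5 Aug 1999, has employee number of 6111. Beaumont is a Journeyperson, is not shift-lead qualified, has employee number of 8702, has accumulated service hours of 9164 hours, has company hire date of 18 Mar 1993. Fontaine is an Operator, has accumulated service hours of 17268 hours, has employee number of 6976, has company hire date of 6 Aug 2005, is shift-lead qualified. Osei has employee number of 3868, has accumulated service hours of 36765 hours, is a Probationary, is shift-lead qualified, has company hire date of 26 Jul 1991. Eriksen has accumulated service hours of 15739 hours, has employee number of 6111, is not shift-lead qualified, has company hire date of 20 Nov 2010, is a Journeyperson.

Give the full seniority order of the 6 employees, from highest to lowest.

By classification: Beaumont, Eriksen and Mendoza (Journeyperson); then Fontaine and Horvat (Operator); then Osei (Probationary).
Beaumont, Eriksen and Mendoza are each not shift-lead qualified, so the next rule applies.
Among Beaumont, Eriksen and Mendoza, by employee number (higher first): Beaumont (8702) before Eriksen and Mendoza (6111).
Among Eriksen and Mendoza, alphabetically by surname: Eriksen before Mendoza.
Fontaine and Horvat are each shift-lead qualified, so the next rule applies.
Fontaine and Horvat both have employee number 6976, so the next rule applies.
Among Fontaine and Horvat, alphabetically by surname: Fontaine before Horvat.
Full order: Beaumont, Eriksen, Mendoza, Fontaine, Horvat, Osei.

Beaumont, Eriksen, Mendoza, Fontaine, Horvat, Osei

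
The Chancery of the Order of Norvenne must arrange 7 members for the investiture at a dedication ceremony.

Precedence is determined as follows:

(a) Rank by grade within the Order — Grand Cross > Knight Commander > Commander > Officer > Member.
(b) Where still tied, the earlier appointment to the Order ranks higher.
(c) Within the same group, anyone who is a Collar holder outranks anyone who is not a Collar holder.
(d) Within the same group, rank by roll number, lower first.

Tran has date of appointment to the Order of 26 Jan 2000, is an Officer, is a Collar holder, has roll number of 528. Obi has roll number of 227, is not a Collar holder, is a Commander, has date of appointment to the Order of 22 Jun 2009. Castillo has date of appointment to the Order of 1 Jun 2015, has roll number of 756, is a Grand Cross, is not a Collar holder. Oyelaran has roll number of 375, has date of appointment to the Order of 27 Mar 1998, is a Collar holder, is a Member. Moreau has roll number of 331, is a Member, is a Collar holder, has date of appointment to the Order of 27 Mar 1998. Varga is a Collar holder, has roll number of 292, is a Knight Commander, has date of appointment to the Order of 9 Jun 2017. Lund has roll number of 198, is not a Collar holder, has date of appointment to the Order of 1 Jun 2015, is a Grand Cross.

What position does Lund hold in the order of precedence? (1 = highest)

By grade within the Order: Lund and Castillo (Grand Cross); then Varga (Knight Commander); then Obi (Commander); then Tran (Officer); then Moreau and Oyelaran (Member).
Lund and Castillo both have date of appointment to the Order 1 Jun 2015, so the next rule applies.
Lund and Castillo are each not a Collar holder, so the next rule applies.
Among Lund and Castillo, by roll number (lower first): Lund (198) before Castillo (756).
Moreau and Oyelaran both have date of appointment to the Order 27 Mar 1998, so the next rule applies.
Moreau and Oyelaran are each a Collar holder, so the next rule applies.
Among Moreau and Oyelaran, by roll number (lower first): Moreau (331) before Oyelaran (375).
Order: Lund, Castillo, Varga, Obi, Tran, Moreau, Oyelaran. So position 1.

1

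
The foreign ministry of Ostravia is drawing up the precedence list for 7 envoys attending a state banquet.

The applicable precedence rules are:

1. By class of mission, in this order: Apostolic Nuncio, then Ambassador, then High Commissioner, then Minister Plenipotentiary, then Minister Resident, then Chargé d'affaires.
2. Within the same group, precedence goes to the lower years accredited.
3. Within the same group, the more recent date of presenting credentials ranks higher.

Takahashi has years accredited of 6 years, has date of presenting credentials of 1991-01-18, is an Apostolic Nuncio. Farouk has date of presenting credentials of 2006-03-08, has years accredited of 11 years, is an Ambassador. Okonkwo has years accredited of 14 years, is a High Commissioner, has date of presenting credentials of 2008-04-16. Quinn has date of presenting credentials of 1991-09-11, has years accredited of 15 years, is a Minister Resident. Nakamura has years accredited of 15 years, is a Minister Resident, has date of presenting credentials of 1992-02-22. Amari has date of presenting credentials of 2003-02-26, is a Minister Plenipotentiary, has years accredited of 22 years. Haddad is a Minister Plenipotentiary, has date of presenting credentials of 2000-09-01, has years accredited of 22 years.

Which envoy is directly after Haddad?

By class of mission: Takahashi (Apostolic Nuncio); then Farouk (Ambassador); then Okonkwo (High Commissioner); then Amari and Haddad (Minister Plenipotentiary); then Nakamura and Quinn (Minister Resident).
Amari and Haddad both have years accredited 22 years, so the next rule applies.
Among Amari and Haddad, by date of presenting credentials (later first): Amari (2003-02-26) before Haddad (2000-09-01).
Nakamura and Quinn both have years accredited 15 years, so the next rule applies.
Among Nakamura and Quinn, by date of presenting credentials (later first): Nakamura (1992-02-22) before Quinn (1991-09-11).
Order: Takahashi, Farouk, Okonkwo, Amari, Haddad, Nakamura, Quinn.

Nakamura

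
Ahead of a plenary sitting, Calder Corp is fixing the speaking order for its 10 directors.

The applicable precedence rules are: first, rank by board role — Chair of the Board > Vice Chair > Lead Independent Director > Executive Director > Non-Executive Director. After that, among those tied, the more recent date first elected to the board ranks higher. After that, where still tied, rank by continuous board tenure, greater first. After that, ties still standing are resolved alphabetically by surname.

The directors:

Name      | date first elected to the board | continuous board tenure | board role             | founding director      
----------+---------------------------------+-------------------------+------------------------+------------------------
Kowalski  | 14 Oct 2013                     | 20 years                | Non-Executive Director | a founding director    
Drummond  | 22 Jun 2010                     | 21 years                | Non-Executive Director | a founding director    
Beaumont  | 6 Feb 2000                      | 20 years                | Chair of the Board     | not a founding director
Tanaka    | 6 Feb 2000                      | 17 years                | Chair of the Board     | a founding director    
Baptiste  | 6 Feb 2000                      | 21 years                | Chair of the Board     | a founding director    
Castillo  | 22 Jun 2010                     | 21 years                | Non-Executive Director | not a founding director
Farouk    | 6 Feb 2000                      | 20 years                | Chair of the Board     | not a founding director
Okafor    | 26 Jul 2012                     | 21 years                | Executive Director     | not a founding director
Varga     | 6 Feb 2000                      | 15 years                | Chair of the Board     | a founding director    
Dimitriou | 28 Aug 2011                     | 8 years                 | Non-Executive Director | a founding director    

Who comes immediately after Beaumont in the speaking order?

By board role: Baptiste, Beaumont, Farouk, Tanaka and Varga (Chair of the Board); then Okafor (Executive Director); then Kowalski, Dimitriou, Castillo and Drummond (Non-Executive Director).
Baptiste, Beaumont, Farouk, Tanaka and Varga all have date first elected to the board 6 Feb 2000, so the next rule applies.
Among Baptiste, Beaumont, Farouk, Tanaka and Varga, by continuous board tenure (higher first): Baptiste (21 years) before Beaumont and Farouk (20 years) before Tanaka (17 years) before Varga (15 years).
Among Beaumont and Farouk, alphabetically by surname: Beaumont before Farouk.
Among Kowalski, Dimitriou, Castillo and Drummond, by date first elected to the board (later first): Kowalski (14 Oct 2013) before Dimitriou (28 Aug 2011) before Castillo and Drummond (22 Jun 2010).
Castillo and Drummond both have continuous board tenure 21 years, so the next rule applies.
Among Castillo and Drummond, alphabetically by surname: Castillo before Drummond.
Order: Baptiste, Beaumont, Farouk, Tanaka, Varga, Okafor, Kowalski, Dimitriou, Castillo, Drummond.

Farouk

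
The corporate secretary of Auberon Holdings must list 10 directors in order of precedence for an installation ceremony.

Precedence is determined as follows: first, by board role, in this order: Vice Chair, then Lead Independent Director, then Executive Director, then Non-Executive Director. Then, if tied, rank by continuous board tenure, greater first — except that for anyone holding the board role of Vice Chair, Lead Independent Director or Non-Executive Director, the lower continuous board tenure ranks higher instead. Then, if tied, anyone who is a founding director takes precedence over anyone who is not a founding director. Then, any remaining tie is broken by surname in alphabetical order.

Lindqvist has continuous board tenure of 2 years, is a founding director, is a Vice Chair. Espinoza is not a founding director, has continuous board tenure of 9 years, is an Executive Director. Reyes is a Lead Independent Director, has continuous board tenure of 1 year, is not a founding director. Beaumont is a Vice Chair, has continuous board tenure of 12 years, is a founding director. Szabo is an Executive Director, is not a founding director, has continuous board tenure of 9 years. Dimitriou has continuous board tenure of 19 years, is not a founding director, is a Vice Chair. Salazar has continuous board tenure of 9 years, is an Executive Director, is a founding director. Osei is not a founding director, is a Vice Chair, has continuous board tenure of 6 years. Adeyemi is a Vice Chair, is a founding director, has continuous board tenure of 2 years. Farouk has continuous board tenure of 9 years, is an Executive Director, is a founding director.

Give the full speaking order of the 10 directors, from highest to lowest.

Adeyemi, Lindqvist, Osei, Beaumont, Dimitriou, Reyes, Farouk, Salazar, Espinoza, Szabo

By board role: Adeyemi, Lindqvist, Osei, Beaumont and Dimitriou (Vice Chair); then Reyes (Lead Independent Director); then Farouk, Salazar, Espinoza and Szabo (Executive Director).
Among Adeyemi, Lindqvist, Osei, Beaumont and Dimitriou, by continuous board tenure (lower first) (reversed rule for this group): Adeyemi and Lindqvist (2 years) before Osei (6 years) before Beaumont (12 years) before Dimitriou (19 years).
Adeyemi and Lindqvist are each a founding director, so the next rule applies.
Among Adeyemi and Lindqvist, alphabetically by surname: Adeyemi before Lindqvist.
Farouk, Salazar, Espinoza and Szabo all have continuous board tenure 9 years, so the next rule applies.
Among Farouk, Salazar, Espinoza and Szabo, a founding director before not a founding director: Farouk and Salazar (a founding director) before Espinoza and Szabo (not a founding director).
Among Farouk and Salazar, alphabetically by surname: Farouk before Salazar.
Among Espinoza and Szabo, alphabetically by surname: Espinoza before Szabo.
Full order: Adeyemi, Lindqvist, Osei, Beaumont, Dimitriou, Reyes, Farouk, Salazar, Espinoza, Szabo.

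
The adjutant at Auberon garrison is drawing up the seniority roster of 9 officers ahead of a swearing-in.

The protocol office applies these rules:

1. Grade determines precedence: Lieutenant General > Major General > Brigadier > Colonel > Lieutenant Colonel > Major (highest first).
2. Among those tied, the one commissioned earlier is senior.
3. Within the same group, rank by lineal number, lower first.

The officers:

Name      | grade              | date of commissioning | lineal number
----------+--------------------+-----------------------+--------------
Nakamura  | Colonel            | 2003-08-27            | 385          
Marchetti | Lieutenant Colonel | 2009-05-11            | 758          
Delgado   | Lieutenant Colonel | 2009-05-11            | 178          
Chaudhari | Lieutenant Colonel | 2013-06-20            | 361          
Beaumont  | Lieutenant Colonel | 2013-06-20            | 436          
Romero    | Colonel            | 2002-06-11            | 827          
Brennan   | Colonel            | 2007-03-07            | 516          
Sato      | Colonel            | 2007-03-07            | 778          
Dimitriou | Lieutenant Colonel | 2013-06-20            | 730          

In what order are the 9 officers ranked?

By grade: Romero, Nakamura, Brennan and Sato (Colonel); then Delgado, Marchetti, Chaudhari, Beaumont and Dimitriou (Lieutenant Colonel).
Among Romero, Nakamura, Brennan and Sato, by date of commissioning (earlier first): Romero (2002-06-11) before Nakamura (2003-08-27) before Brennan and Sato (2007-03-07).
Among Brennan and Sato, by lineal number (lower first): Brennan (516) before Sato (778).
Among Delgado, Marchetti, Chaudhari, Beaumont and Dimitriou, by date of commissioning (earlier first): Delgado and Marchetti (2009-05-11) before Chaudhari, Beaumont and Dimitriou (2013-06-20).
Among Delgado and Marchetti, by lineal number (lower first): Delgado (178) before Marchetti (758).
Among Chaudhari, Beaumont and Dimitriou, by lineal number (lower first): Chaudhari (361) before Beaumont (436) before Dimitriou (730).
Full order: Romero, Nakamura, Brennan, Sato, Delgado, Marchetti, Chaudhari, Beaumont, Dimitriou.

Romero, Nakamura, Brennan, Sato, Delgado, Marchetti, Chaudhari, Beaumont, Dimitriou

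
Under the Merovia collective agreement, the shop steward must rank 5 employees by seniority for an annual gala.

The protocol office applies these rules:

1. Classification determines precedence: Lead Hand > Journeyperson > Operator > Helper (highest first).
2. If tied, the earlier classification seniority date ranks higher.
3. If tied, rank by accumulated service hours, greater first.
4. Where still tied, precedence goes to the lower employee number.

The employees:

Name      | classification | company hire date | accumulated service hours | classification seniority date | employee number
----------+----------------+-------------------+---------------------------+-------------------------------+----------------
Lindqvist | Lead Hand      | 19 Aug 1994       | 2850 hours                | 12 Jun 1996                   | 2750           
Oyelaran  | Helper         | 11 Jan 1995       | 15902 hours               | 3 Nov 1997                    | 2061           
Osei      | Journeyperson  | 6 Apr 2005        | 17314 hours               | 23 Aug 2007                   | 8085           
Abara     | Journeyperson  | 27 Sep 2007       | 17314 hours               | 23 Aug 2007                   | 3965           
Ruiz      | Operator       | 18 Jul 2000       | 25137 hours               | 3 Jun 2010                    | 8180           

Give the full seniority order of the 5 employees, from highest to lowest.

Lindqvist, Abara, Osei, Ruiz, Oyelaran

By classification: Lindqvist (Lead Hand); then Abara and Osei (Journeyperson); then Ruiz (Operator); then Oyelaran (Helper).
Abara and Osei both have classification seniority date 23 Aug 2007, so the next rule applies.
Abara and Osei both have accumulated service hours 17314 hours, so the next rule applies.
Among Abara and Osei, by employee number (lower first): Abara (3965) before Osei (8085).
Full order: Lindqvist, Abara, Osei, Ruiz, Oyelaran.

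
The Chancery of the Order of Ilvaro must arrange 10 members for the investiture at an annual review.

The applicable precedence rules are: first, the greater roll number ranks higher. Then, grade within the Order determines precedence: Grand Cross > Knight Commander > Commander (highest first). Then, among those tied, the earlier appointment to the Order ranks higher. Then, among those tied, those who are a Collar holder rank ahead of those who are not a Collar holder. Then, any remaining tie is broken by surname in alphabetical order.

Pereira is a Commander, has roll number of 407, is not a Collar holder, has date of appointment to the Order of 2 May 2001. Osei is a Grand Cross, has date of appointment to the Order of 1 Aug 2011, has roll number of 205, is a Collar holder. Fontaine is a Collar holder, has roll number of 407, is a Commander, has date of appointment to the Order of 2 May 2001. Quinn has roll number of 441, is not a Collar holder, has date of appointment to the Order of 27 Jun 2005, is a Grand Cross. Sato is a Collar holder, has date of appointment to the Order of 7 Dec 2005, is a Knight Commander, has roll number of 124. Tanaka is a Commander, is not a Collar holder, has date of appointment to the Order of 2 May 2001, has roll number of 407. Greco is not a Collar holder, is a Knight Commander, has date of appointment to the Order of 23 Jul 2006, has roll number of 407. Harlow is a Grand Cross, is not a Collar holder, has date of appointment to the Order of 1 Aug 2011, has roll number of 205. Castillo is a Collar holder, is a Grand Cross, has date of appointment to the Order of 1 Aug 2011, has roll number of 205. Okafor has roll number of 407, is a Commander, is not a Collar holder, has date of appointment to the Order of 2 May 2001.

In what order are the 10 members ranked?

Quinn, Greco, Fontaine, Okafor, Pereira, Tanaka, Castillo, Osei, Harlow, Sato

By roll number (higher first): Quinn (441); then Greco, Fontaine, Okafor, Pereira and Tanaka (each 407); then Castillo, Osei and Harlow (each 205); then Sato (124).
Among Greco, Fontaine, Okafor, Pereira and Tanaka, by grade within the Order: Greco (Knight Commander) before Fontaine, Okafor, Pereira and Tanaka (Commander).
Fontaine, Okafor, Pereira and Tanaka all have date of appointment to the Order 2 May 2001, so the next rule applies.
Among Fontaine, Okafor, Pereira and Tanaka, a Collar holder before not a Collar holder: Fontaine (a Collar holder) before Okafor, Pereira and Tanaka (not a Collar holder).
Among Okafor, Pereira and Tanaka, alphabetically by surname: Okafor before Pereira before Tanaka.
Castillo, Osei and Harlow are each Grand Cross, so the next rule applies.
Castillo, Osei and Harlow all have date of appointment to the Order 1 Aug 2011, so the next rule applies.
Among Castillo, Osei and Harlow, a Collar holder before not a Collar holder: Castillo and Osei (a Collar holder) before Harlow (not a Collar holder).
Among Castillo and Osei, alphabetically by surname: Castillo before Osei.
Full order: Quinn, Greco, Fontaine, Okafor, Pereira, Tanaka, Castillo, Osei, Harlow, Sato.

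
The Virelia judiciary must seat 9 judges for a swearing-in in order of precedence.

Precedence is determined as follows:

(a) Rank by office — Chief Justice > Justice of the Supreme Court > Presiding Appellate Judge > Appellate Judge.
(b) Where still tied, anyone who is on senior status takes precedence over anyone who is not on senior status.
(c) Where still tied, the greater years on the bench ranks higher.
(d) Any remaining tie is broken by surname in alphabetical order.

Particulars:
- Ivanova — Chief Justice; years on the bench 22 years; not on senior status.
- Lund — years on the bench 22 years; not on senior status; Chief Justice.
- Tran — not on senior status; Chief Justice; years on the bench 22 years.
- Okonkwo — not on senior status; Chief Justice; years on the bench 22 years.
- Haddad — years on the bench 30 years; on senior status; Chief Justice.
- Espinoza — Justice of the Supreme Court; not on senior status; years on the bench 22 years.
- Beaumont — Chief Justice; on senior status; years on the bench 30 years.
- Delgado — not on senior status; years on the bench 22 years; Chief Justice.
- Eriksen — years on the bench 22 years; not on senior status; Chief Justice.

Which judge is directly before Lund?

By office: Beaumont, Haddad, Delgado, Eriksen, Ivanova, Lund, Okonkwo and Tran (Chief Justice); then Espinoza (Justice of the Supreme Court).
Among Beaumont, Haddad, Delgado, Eriksen, Ivanova, Lund, Okonkwo and Tran, on senior status before not on senior status: Beaumont and Haddad (on senior status) before Delgado, Eriksen, Ivanova, Lund, Okonkwo and Tran (not on senior status).
Beaumont and Haddad both have years on the bench 30 years, so the next rule applies.
Among Beaumont and Haddad, alphabetically by surname: Beaumont before Haddad.
Delgado, Eriksen, Ivanova, Lund, Okonkwo and Tran all have years on the bench 22 years, so the next rule applies.
Among Delgado, Eriksen, Ivanova, Lund, Okonkwo and Tran, alphabetically by surname: Delgado before Eriksen before Ivanova before Lund before Okonkwo before Tran.
Order: Beaumont, Haddad, Delgado, Eriksen, Ivanova, Lund, Okonkwo, Tran, Espinoza.

Ivanova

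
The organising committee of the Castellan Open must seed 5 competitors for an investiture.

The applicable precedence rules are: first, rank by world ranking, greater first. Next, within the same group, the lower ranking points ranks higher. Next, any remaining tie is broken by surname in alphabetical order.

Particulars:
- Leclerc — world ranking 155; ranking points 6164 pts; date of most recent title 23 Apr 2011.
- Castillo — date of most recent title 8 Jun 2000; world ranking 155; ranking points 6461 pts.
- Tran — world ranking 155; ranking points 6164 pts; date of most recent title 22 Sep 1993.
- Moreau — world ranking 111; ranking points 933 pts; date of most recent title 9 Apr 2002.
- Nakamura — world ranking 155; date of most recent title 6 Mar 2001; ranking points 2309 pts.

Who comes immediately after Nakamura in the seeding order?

Leclerc

By world ranking (higher first): Nakamura, Leclerc, Tran and Castillo (each 155); then Moreau (111).
Among Nakamura, Leclerc, Tran and Castillo, by ranking points (lower first): Nakamura (2309 pts) before Leclerc and Tran (6164 pts) before Castillo (6461 pts).
Among Leclerc and Tran, alphabetically by surname: Leclerc before Tran.
Order: Nakamura, Leclerc, Tran, Castillo, Moreau.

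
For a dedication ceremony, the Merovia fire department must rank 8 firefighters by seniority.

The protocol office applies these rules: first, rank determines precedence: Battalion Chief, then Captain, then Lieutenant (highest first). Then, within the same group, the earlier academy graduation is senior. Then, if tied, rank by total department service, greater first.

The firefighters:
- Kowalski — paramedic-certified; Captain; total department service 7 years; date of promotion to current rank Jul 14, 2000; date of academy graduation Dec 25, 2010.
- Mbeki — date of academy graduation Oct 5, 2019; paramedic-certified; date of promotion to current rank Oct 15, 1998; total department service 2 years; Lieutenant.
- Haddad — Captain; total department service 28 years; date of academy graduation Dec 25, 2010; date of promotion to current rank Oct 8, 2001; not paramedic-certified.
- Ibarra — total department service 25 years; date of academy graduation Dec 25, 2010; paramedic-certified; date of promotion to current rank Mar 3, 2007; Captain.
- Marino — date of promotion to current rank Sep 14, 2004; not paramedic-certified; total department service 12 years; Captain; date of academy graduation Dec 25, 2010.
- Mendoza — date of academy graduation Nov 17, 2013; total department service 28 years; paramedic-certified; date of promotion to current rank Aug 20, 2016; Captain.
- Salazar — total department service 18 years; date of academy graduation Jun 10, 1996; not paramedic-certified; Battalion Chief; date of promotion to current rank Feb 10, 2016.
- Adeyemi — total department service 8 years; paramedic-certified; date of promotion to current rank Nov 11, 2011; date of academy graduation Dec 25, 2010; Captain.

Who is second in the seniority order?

Haddad

By rank: Salazar (Battalion Chief); then Haddad, Ibarra, Marino, Adeyemi, Kowalski and Mendoza (Captain); then Mbeki (Lieutenant).
Among Haddad, Ibarra, Marino, Adeyemi, Kowalski and Mendoza, by date of academy graduation (earlier first): Haddad, Ibarra, Marino, Adeyemi and Kowalski (Dec 25, 2010) before Mendoza (Nov 17, 2013).
Among Haddad, Ibarra, Marino, Adeyemi and Kowalski, by total department service (higher first): Haddad (28 years) before Ibarra (25 years) before Marino (12 years) before Adeyemi (8 years) before Kowalski (7 years).
Order: Salazar, Haddad, Ibarra, Marino, Adeyemi, Kowalski, Mendoza, Mbeki.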